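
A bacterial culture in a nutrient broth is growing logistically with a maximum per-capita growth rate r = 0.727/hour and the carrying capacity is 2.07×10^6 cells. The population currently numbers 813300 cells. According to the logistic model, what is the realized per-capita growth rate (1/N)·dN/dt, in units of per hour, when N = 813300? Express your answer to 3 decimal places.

(1/N)·dN/dt = r(1 − N/K) = 0.727 × (1 − 813300/2.07×10^6).
= 0.727 × 0.6071 = 0.44136.

0.441 per hour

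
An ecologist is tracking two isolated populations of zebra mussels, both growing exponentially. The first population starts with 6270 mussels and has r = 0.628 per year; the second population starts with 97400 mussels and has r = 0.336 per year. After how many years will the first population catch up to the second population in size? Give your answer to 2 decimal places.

9.39 years

Set 6270·e^(0.628t) = 97400·e^(0.336t).
e^((0.628 − 0.336)t) = 97400/6270 → e^(0.292·t) = 15.534.
0.292·t = ln(15.534) = 2.743, so t = 2.743/0.292 = 9.394.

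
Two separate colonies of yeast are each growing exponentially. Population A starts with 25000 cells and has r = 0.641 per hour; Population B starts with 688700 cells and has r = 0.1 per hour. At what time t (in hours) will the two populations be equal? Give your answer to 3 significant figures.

6.13 hours

Set 25000·e^(0.641t) = 688700·e^(0.1t).
e^((0.641 − 0.1)t) = 688700/25000 → e^(0.541·t) = 27.548.
0.541·t = ln(27.548) = 3.3159, so t = 3.3159/0.541 = 6.1293.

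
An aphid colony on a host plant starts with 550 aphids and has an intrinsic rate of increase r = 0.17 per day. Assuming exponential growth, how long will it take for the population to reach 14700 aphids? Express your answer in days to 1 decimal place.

19.3 days

Set N₀·e^(rt) = 14700: e^(0.17·t) = 14700/550 = 26.727.
0.17·t = ln(26.727) = 3.2857, so t = 3.2857/0.17 = 19.328.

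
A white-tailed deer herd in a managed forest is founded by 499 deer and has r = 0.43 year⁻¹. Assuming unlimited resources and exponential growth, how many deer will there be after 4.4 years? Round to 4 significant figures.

N(t) = N₀·e^(rt) = 499 × e^(0.43×4.4) = 499 × e^1.892.
e^1.892 ≈ 6.6326, so N ≈ 499 × 6.6326 = 3309.68.

3310 deer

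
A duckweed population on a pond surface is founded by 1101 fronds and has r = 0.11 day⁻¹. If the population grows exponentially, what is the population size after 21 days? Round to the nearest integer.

N(t) = N₀·e^(rt) = 1101 × e^(0.11×21) = 1101 × e^2.31.
e^2.31 ≈ 10.074, so N ≈ 1101 × 10.074 = 11091.9.

11092 fronds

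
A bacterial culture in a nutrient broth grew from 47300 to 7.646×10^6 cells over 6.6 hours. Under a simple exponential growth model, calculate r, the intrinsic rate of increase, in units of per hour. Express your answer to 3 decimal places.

0.771 per hour

From N(t) = N₀·e^(rt): e^(r·6.6) = 7.646×10^6/47300 = 161.65.
r·6.6 = ln(161.65) = 5.0854, so r = 5.0854/6.6 = 0.77052.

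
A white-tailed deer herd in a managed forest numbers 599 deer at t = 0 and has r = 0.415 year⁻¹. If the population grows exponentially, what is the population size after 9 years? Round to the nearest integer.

N(t) = N₀·e^(rt) = 599 × e^(0.415×9) = 599 × e^3.735.
e^3.735 ≈ 41.888, so N ≈ 599 × 41.888 = 25090.9.

25091 deer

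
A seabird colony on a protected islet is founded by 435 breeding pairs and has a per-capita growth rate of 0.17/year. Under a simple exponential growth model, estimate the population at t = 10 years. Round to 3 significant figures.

2380 breeding pairs

N(t) = N₀·e^(rt) = 435 × e^(0.17×10) = 435 × e^1.7.
e^1.7 ≈ 5.4739, so N ≈ 435 × 5.4739 = 2381.17.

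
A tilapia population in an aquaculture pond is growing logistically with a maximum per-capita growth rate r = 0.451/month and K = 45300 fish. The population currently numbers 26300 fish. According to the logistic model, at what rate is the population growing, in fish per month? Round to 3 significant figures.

4970 fish per month

dN/dt = rN(1 − N/K) = 0.451 × 26300 × (1 − 26300/45300).
1 − 26300/45300 = 0.41943; dN/dt = 0.451 × 26300 × 0.41943 = 4974.9.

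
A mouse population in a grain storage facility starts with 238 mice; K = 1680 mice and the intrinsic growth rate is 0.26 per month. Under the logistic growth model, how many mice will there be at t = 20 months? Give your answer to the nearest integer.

1626 mice

A = (K − N₀)/N₀ = (1680 − 238)/238 = 6.0588.
N(t) = K/(1 + A·e^(−rt)) = 1680/(1 + 6.0588×e^(−0.26×20)).
e^(−5.2) = 0.0055166; denominator = 1 + 6.0588×0.0055166 = 1.0334.
N = 1680/1.0334 = 1625.66.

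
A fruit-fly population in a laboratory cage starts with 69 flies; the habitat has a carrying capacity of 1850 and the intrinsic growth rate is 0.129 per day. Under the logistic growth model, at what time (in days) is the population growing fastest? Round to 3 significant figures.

Logistic growth is fastest at N = K/2 = 925.
A = (K − N₀)/N₀ = 25.812. Set K/(1 + A·e^(−rt)) = K/2 → A·e^(−rt) = 1.
e^(−0.129t) = 1/25.812 = 0.0387423, so t = ln(25.812)/0.129 = 3.2508/0.129 = 25.2.

25.2 days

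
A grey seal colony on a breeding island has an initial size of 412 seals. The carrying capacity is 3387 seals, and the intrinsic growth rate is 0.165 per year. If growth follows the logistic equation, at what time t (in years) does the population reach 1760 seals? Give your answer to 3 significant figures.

A = (K − N₀)/N₀ = (3387 − 412)/412 = 7.2209.
Solve 3387/(1 + 7.2209·e^(−0.165t)) = 1760: 1 + 7.2209·e^(−0.165t) = 1.9244, so e^(−0.165t) = 0.128022.
−0.165·t = ln(0.128022) = -2.0556, so t = 2.0556/0.165 = 12.458.

12.5 years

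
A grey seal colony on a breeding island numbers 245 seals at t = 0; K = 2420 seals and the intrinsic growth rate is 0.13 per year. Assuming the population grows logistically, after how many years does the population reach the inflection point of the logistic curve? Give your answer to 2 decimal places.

Logistic growth is fastest at N = K/2 = 1210.
A = (K − N₀)/N₀ = 8.8776. Set K/(1 + A·e^(−rt)) = K/2 → A·e^(−rt) = 1.
e^(−0.13t) = 1/8.8776 = 0.112644, so t = ln(8.8776)/0.13 = 2.1835/0.13 = 16.796.

16.80 years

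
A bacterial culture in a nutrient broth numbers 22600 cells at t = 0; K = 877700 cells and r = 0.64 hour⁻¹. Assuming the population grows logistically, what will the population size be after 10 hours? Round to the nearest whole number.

A = (K − N₀)/N₀ = (877700 − 22600)/22600 = 37.836.
N(t) = K/(1 + A·e^(−rt)) = 877700/(1 + 37.836×e^(−0.64×10)).
e^(−6.4) = 0.0016616; denominator = 1 + 37.836×0.0016616 = 1.0629.
N = 877700/1.0629 = 825785.

825785 cells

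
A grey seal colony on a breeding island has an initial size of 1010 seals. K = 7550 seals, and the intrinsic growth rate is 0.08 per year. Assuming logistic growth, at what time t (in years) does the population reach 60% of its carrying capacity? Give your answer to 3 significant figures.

A = (K − N₀)/N₀ = (7550 − 1010)/1010 = 6.4752.
Solve 7550/(1 + 6.4752·e^(−0.08t)) = 4530: 1 + 6.4752·e^(−0.08t) = 1.6667, so e^(−0.08t) = 0.102956.
−0.08·t = ln(0.102956) = -2.2735, so t = 2.2735/0.08 = 28.418.

28.4 years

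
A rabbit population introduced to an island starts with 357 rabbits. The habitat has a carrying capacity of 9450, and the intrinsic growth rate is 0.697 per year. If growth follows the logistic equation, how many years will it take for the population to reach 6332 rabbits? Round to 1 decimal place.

A = (K − N₀)/N₀ = (9450 − 357)/357 = 25.471.
Solve 9450/(1 + 25.471·e^(−0.697t)) = 6332: 1 + 25.471·e^(−0.697t) = 1.4924, so e^(−0.697t) = 0.0193329.
−0.697·t = ln(0.0193329) = -3.9459, so t = 3.9459/0.697 = 5.6613.

5.7 years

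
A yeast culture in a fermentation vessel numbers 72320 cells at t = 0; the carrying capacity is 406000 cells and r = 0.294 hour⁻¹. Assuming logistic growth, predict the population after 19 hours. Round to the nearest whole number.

A = (K − N₀)/N₀ = (406000 − 72320)/72320 = 4.6139.
N(t) = K/(1 + A·e^(−rt)) = 406000/(1 + 4.6139×e^(−0.294×19)).
e^(−5.586) = 0.00375; denominator = 1 + 4.6139×0.00375 = 1.0173.
N = 406000/1.0173 = 399095.

399095 cells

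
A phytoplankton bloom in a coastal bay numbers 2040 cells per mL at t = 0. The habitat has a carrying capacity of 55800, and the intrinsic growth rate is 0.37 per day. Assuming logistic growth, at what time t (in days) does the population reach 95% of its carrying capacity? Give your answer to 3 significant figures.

A = (K − N₀)/N₀ = (55800 − 2040)/2040 = 26.353.
Solve 55800/(1 + 26.353·e^(−0.37t)) = 53010: 1 + 26.353·e^(−0.37t) = 1.0526, so e^(−0.37t) = 0.00199718.
−0.37·t = ln(0.00199718) = -6.216, so t = 6.216/0.37 = 16.8.

16.8 days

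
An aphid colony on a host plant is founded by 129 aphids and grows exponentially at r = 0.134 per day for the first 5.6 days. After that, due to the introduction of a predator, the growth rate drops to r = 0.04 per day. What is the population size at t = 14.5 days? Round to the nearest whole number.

390 aphids

Phase 1: N(5.6) = 129·e^(0.134×5.6) = 129·e^0.7504 = 273.202.
Phase 2 runs for 14.5 − 5.6 = 8.9 days at r = 0.04.
N(14.5) = 273.202·e^(0.04×8.9) = 273.202·e^0.356 = 390.026.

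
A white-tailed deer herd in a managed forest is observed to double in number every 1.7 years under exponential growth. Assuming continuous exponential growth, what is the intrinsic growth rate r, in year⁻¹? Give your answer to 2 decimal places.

0.41 per year

r = ln(2)/t_d = 0.6931/1.7 = 0.40773.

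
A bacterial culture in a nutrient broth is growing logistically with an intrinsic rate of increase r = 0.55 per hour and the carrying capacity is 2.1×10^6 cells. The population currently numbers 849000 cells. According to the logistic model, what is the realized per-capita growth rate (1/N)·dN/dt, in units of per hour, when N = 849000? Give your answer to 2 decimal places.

(1/N)·dN/dt = r(1 − N/K) = 0.55 × (1 − 849000/2.1×10^6).
= 0.55 × 0.59571 = 0.32764.

0.33 per hour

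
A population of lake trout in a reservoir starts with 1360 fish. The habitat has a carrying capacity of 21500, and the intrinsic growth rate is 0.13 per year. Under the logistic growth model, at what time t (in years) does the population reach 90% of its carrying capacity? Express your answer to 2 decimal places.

A = (K − N₀)/N₀ = (21500 − 1360)/1360 = 14.809.
Solve 21500/(1 + 14.809·e^(−0.13t)) = 19350: 1 + 14.809·e^(−0.13t) = 1.1111, so e^(−0.13t) = 0.00750303.
−0.13·t = ln(0.00750303) = -4.8924, so t = 4.8924/0.13 = 37.634.

37.63 years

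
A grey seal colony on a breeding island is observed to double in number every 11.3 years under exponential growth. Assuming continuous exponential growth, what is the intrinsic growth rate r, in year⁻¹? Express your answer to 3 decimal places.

0.061 per year

r = ln(2)/t_d = 0.6931/11.3 = 0.06134.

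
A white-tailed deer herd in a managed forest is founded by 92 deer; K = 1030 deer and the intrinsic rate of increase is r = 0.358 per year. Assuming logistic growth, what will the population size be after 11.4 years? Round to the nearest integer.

879 deer

A = (K − N₀)/N₀ = (1030 − 92)/92 = 10.196.
N(t) = K/(1 + A·e^(−rt)) = 1030/(1 + 10.196×e^(−0.358×11.4)).
e^(−4.081) = 0.016887; denominator = 1 + 10.196×0.016887 = 1.1722.
N = 1030/1.1722 = 878.708.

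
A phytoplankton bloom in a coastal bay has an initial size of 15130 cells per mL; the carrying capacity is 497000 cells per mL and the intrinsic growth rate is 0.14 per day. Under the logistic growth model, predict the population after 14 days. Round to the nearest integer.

90592 cells per mL

A = (K − N₀)/N₀ = (497000 − 15130)/15130 = 31.849.
N(t) = K/(1 + A·e^(−rt)) = 497000/(1 + 31.849×e^(−0.14×14)).
e^(−1.96) = 0.14086; denominator = 1 + 31.849×0.14086 = 5.4861.
N = 497000/5.4861 = 90591.8.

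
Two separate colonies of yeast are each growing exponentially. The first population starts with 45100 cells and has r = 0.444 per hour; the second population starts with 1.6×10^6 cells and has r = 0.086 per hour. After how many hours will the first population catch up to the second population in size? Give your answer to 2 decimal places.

Set 45100·e^(0.444t) = 1.6×10^6·e^(0.086t).
e^((0.444 − 0.086)t) = 1.6×10^6/45100 → e^(0.358·t) = 35.477.
0.358·t = ln(35.477) = 3.5689, so t = 3.5689/0.358 = 9.9689.

9.97 hours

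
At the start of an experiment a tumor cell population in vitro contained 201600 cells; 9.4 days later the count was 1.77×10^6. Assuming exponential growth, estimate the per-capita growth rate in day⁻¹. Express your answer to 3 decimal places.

0.231 per day

From N(t) = N₀·e^(rt): e^(r·9.4) = 1.77×10^6/201600 = 8.7798.
r·9.4 = ln(8.7798) = 2.1724, so r = 2.1724/9.4 = 0.23111.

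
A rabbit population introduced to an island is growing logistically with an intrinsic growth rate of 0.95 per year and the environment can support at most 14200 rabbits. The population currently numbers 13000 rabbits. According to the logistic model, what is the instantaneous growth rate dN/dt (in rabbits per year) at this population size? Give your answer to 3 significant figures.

1040 rabbits per year

dN/dt = rN(1 − N/K) = 0.95 × 13000 × (1 − 13000/14200).
1 − 13000/14200 = 0.084507; dN/dt = 0.95 × 13000 × 0.084507 = 1043.7.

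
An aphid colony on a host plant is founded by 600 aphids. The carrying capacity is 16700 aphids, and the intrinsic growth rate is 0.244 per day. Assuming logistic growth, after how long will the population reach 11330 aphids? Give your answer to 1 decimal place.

A = (K − N₀)/N₀ = (16700 − 600)/600 = 26.833.
Solve 16700/(1 + 26.833·e^(−0.244t)) = 11330: 1 + 26.833·e^(−0.244t) = 1.474, so e^(−0.244t) = 0.0176632.
−0.244·t = ln(0.0176632) = -4.0363, so t = 4.0363/0.244 = 16.542.

16.5 days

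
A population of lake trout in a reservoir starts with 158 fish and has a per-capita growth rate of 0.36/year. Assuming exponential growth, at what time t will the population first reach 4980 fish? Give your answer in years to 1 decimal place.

9.6 years

Set N₀·e^(rt) = 4980: e^(0.36·t) = 4980/158 = 31.519.
0.36·t = ln(31.519) = 3.4506, so t = 3.4506/0.36 = 9.585.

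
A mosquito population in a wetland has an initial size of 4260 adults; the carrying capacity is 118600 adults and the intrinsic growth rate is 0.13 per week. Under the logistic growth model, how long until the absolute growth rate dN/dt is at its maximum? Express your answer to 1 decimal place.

Logistic growth is fastest at N = K/2 = 59300.
A = (K − N₀)/N₀ = 26.84. Set K/(1 + A·e^(−rt)) = K/2 → A·e^(−rt) = 1.
e^(−0.13t) = 1/26.84 = 0.0372573, so t = ln(26.84)/0.13 = 3.2899/0.13 = 25.307.

25.3 weeks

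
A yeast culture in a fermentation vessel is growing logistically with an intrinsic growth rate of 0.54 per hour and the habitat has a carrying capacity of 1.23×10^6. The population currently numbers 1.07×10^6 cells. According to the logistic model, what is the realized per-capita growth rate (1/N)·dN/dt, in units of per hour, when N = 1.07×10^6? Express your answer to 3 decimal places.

(1/N)·dN/dt = r(1 − N/K) = 0.54 × (1 − 1.07×10^6/1.23×10^6).
= 0.54 × 0.13008 = 0.070244.

0.070 per hour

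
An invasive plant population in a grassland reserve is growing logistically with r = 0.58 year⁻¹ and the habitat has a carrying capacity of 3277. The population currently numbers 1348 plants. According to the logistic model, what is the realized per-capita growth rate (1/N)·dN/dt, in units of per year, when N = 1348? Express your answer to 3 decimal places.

0.341 per year

(1/N)·dN/dt = r(1 − N/K) = 0.58 × (1 − 1348/3277).
= 0.58 × 0.58865 = 0.34142.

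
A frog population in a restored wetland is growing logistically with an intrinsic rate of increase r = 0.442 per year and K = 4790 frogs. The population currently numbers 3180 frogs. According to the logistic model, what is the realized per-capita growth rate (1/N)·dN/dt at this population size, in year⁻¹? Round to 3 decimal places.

0.149 per year

(1/N)·dN/dt = r(1 − N/K) = 0.442 × (1 − 3180/4790).
= 0.442 × 0.33612 = 0.14856.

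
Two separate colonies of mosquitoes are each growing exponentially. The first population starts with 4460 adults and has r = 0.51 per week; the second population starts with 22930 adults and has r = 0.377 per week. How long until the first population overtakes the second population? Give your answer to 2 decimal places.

12.31 weeks

Set 4460·e^(0.51t) = 22930·e^(0.377t).
e^((0.51 − 0.377)t) = 22930/4460 → e^(0.133·t) = 5.1413.
0.133·t = ln(5.1413) = 1.6373, so t = 1.6373/0.133 = 12.311.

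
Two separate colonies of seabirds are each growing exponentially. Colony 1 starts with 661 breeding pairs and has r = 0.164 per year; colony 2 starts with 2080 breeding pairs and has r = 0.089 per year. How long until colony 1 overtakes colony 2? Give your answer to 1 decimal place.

15.3 years

Set 661·e^(0.164t) = 2080·e^(0.089t).
e^((0.164 − 0.089)t) = 2080/661 → e^(0.075·t) = 3.1467.
0.075·t = ln(3.1467) = 1.1464, so t = 1.1464/0.075 = 15.285.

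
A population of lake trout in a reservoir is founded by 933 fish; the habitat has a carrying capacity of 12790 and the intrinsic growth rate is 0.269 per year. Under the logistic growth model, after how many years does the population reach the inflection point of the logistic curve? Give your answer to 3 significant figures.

9.45 years

Logistic growth is fastest at N = K/2 = 6395.
A = (K − N₀)/N₀ = 12.708. Set K/(1 + A·e^(−rt)) = K/2 → A·e^(−rt) = 1.
e^(−0.269t) = 1/12.708 = 0.0786877, so t = ln(12.708)/0.269 = 2.5423/0.269 = 9.4508.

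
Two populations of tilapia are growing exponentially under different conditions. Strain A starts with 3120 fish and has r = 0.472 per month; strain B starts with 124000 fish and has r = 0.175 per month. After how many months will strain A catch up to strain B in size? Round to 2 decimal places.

Set 3120·e^(0.472t) = 124000·e^(0.175t).
e^((0.472 − 0.175)t) = 124000/3120 → e^(0.297·t) = 39.744.
0.297·t = ln(39.744) = 3.6824, so t = 3.6824/0.297 = 12.399.

12.40 months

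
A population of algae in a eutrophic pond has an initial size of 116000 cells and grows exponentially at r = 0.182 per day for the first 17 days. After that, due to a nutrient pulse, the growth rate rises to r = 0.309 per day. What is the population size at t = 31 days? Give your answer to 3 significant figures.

Phase 1: N(17) = 116000·e^(0.182×17) = 116000·e^3.094 = 2.559559×10^6.
Phase 2 runs for 31 − 17 = 14 days at r = 0.309.
N(31) = 2.559559×10^6·e^(0.309×14) = 2.559559×10^6·e^4.326 = 1.936079×10^8.

194000000 cells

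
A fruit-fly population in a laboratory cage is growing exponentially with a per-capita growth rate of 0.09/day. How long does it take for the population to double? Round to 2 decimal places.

Doubling time t_d = ln(2)/r = 0.6931/0.09 = 7.7016.

7.70 days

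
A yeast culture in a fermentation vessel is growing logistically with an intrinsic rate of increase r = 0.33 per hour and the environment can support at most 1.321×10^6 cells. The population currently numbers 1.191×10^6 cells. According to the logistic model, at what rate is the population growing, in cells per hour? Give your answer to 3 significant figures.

38700 cells per hour

dN/dt = rN(1 − N/K) = 0.33 × 1.191×10^6 × (1 − 1.191×10^6/1.321×10^6).
1 − 1.191×10^6/1.321×10^6 = 0.09841; dN/dt = 0.33 × 1.191×10^6 × 0.09841 = 38678.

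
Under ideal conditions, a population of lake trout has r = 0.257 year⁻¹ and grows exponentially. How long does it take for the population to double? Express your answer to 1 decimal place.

2.7 years

Doubling time t_d = ln(2)/r = 0.6931/0.257 = 2.6971.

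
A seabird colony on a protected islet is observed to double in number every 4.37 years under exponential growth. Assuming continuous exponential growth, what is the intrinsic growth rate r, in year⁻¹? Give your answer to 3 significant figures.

0.159 per year

r = ln(2)/t_d = 0.6931/4.37 = 0.15861.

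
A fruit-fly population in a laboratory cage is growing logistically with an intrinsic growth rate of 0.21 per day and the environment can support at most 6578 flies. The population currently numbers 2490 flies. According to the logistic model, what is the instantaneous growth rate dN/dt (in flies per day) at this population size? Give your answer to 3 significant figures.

325 flies per day

dN/dt = rN(1 − N/K) = 0.21 × 2490 × (1 − 2490/6578).
1 − 2490/6578 = 0.62147; dN/dt = 0.21 × 2490 × 0.62147 = 324.96.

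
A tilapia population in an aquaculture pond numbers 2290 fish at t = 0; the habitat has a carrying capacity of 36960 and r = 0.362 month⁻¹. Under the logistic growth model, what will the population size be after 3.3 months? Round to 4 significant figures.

A = (K − N₀)/N₀ = (36960 − 2290)/2290 = 15.14.
N(t) = K/(1 + A·e^(−rt)) = 36960/(1 + 15.14×e^(−0.362×3.3)).
e^(−1.195) = 0.30283; denominator = 1 + 15.14×0.30283 = 5.5847.
N = 36960/5.5847 = 6618.09.

6618 fish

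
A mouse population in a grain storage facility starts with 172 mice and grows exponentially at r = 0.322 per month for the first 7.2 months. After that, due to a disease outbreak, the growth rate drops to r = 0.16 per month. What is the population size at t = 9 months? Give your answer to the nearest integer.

Phase 1: N(7.2) = 172·e^(0.322×7.2) = 172·e^2.318 = 1747.42.
Phase 2 runs for 9 − 7.2 = 1.8 months at r = 0.16.
N(9) = 1747.42·e^(0.16×1.8) = 1747.42·e^0.288 = 2330.63.

2331 mice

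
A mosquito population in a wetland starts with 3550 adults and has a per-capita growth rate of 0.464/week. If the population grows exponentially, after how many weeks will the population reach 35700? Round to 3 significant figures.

Set N₀·e^(rt) = 35700: e^(0.464·t) = 35700/3550 = 10.056.
0.464·t = ln(10.056) = 2.3082, so t = 2.3082/0.464 = 4.9746.

4.97 weeks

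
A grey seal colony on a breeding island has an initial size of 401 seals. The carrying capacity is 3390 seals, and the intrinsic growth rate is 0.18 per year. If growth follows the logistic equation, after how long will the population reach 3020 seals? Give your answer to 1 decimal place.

A = (K − N₀)/N₀ = (3390 − 401)/401 = 7.4539.
Solve 3390/(1 + 7.4539·e^(−0.18t)) = 3020: 1 + 7.4539·e^(−0.18t) = 1.1225, so e^(−0.18t) = 0.0164366.
−0.18·t = ln(0.0164366) = -4.1082, so t = 4.1082/0.18 = 22.824.

22.8 years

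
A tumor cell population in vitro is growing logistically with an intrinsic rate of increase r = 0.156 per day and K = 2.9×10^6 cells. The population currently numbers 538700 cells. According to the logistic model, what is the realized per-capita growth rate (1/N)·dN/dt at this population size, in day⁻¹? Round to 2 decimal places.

0.13 per day

(1/N)·dN/dt = r(1 − N/K) = 0.156 × (1 − 538700/2.9×10^6).
= 0.156 × 0.81424 = 0.12702.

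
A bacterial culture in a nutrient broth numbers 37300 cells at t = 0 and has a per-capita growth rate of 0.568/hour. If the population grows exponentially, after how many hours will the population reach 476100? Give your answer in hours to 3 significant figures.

Set N₀·e^(rt) = 476100: e^(0.568·t) = 476100/37300 = 12.764.
0.568·t = ln(12.764) = 2.5466, so t = 2.5466/0.568 = 4.4835.

4.48 hours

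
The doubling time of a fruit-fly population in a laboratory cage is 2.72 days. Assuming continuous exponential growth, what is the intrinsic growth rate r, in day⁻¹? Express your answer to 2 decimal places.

r = ln(2)/t_d = 0.6931/2.72 = 0.25483.

0.25 per day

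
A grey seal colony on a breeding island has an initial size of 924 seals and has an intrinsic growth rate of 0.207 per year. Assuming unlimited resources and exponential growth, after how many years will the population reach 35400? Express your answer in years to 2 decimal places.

17.61 years

Set N₀·e^(rt) = 35400: e^(0.207·t) = 35400/924 = 38.312.
0.207·t = ln(38.312) = 3.6458, so t = 3.6458/0.207 = 17.612.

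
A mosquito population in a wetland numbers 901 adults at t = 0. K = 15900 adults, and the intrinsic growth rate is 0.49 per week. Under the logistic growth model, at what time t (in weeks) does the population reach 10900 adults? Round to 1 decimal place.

7.3 weeks

A = (K − N₀)/N₀ = (15900 − 901)/901 = 16.647.
Solve 15900/(1 + 16.647·e^(−0.49t)) = 10900: 1 + 16.647·e^(−0.49t) = 1.4587, so e^(−0.49t) = 0.0275554.
−0.49·t = ln(0.0275554) = -3.5916, so t = 3.5916/0.49 = 7.3297.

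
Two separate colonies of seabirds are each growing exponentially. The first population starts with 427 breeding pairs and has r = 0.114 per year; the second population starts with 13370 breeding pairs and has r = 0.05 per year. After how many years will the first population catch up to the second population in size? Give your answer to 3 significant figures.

Set 427·e^(0.114t) = 13370·e^(0.05t).
e^((0.114 − 0.05)t) = 13370/427 → e^(0.064·t) = 31.311.
0.064·t = ln(31.311) = 3.444, so t = 3.444/0.064 = 53.812.

53.8 years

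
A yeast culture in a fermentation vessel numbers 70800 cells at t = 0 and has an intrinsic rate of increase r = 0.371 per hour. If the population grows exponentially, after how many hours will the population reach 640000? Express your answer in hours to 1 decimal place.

5.9 hours

Set N₀·e^(rt) = 640000: e^(0.371·t) = 640000/70800 = 9.0395.
0.371·t = ln(9.0395) = 2.2016, so t = 2.2016/0.371 = 5.9343.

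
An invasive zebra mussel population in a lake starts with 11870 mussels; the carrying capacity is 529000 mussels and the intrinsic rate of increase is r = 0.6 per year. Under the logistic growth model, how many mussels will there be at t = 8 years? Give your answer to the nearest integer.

A = (K − N₀)/N₀ = (529000 − 11870)/11870 = 43.566.
N(t) = K/(1 + A·e^(−rt)) = 529000/(1 + 43.566×e^(−0.6×8)).
e^(−4.8) = 0.0082297; denominator = 1 + 43.566×0.0082297 = 1.3585.
N = 529000/1.3585 = 389389.

389389 mussels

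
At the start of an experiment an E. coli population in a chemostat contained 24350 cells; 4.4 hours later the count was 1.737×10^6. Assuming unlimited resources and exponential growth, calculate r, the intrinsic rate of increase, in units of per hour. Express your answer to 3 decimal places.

From N(t) = N₀·e^(rt): e^(r·4.4) = 1.737×10^6/24350 = 71.335.
r·4.4 = ln(71.335) = 4.2674, so r = 4.2674/4.4 = 0.96986.

0.970 per hour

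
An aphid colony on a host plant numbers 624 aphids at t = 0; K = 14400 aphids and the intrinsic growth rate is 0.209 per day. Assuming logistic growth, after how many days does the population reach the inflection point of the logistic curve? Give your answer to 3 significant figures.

Logistic growth is fastest at N = K/2 = 7200.
A = (K − N₀)/N₀ = 22.077. Set K/(1 + A·e^(−rt)) = K/2 → A·e^(−rt) = 1.
e^(−0.209t) = 1/22.077 = 0.0452962, so t = ln(22.077)/0.209 = 3.0945/0.209 = 14.806.

14.8 days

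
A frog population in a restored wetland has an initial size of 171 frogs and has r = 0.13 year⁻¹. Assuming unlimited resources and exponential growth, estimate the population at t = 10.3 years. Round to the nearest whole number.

N(t) = N₀·e^(rt) = 171 × e^(0.13×10.3) = 171 × e^1.339.
e^1.339 ≈ 3.8152, so N ≈ 171 × 3.8152 = 652.404.

652 frogs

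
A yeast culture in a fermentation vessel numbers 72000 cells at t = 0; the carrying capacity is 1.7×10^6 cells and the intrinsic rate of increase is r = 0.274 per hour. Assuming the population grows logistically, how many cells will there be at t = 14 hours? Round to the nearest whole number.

A = (K − N₀)/N₀ = (1.7×10^6 − 72000)/72000 = 22.611.
N(t) = K/(1 + A·e^(−rt)) = 1.7×10^6/(1 + 22.611×e^(−0.274×14)).
e^(−3.836) = 0.02158; denominator = 1 + 22.611×0.02158 = 1.4879.
N = 1.7×10^6/1.4879 = 1.142518×10^6.

1142518 cells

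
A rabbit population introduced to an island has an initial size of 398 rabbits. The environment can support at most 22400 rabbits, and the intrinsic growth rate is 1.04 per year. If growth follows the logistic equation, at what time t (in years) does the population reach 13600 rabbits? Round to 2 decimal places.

4.28 years

A = (K − N₀)/N₀ = (22400 − 398)/398 = 55.281.
Solve 22400/(1 + 55.281·e^(−1.04t)) = 13600: 1 + 55.281·e^(−1.04t) = 1.6471, so e^(−1.04t) = 0.0117048.
−1.04·t = ln(0.0117048) = -4.4478, so t = 4.4478/1.04 = 4.2767.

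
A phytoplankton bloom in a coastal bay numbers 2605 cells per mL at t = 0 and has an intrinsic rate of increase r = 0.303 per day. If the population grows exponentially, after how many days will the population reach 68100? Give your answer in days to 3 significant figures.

10.8 days

Set N₀·e^(rt) = 68100: e^(0.303·t) = 68100/2605 = 26.142.
0.303·t = ln(26.142) = 3.2635, so t = 3.2635/0.303 = 10.771.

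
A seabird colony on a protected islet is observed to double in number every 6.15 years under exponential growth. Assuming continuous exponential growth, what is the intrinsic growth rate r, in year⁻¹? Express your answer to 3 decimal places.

r = ln(2)/t_d = 0.6931/6.15 = 0.11271.

0.113 per year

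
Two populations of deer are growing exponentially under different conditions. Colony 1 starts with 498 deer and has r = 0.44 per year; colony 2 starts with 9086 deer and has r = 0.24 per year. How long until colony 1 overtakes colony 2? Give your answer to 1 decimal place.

Set 498·e^(0.44t) = 9086·e^(0.24t).
e^((0.44 − 0.24)t) = 9086/498 → e^(0.2·t) = 18.245.
0.2·t = ln(18.245) = 2.9039, so t = 2.9039/0.2 = 14.519.

14.5 years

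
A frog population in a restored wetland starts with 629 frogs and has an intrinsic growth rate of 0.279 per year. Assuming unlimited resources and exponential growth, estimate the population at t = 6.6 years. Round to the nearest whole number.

3966 frogs

N(t) = N₀·e^(rt) = 629 × e^(0.279×6.6) = 629 × e^1.841.
e^1.841 ≈ 6.3054, so N ≈ 629 × 6.3054 = 3966.07.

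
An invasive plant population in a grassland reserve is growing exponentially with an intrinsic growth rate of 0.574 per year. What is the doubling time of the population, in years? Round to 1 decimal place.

1.2 years

Doubling time t_d = ln(2)/r = 0.6931/0.574 = 1.2076.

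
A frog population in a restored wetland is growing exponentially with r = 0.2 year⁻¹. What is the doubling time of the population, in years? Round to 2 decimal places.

Doubling time t_d = ln(2)/r = 0.6931/0.2 = 3.4657.

3.47 years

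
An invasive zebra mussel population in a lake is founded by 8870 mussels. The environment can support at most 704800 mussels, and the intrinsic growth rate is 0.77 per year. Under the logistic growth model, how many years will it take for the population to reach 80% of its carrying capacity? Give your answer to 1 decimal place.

7.5 years

A = (K − N₀)/N₀ = (704800 − 8870)/8870 = 78.459.
Solve 704800/(1 + 78.459·e^(−0.77t)) = 563840: 1 + 78.459·e^(−0.77t) = 1.25, so e^(−0.77t) = 0.00318638.
−0.77·t = ln(0.00318638) = -5.7489, so t = 5.7489/0.77 = 7.4661.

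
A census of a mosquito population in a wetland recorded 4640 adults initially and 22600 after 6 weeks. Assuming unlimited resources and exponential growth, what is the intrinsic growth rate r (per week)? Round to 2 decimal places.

0.26 per week

From N(t) = N₀·e^(rt): e^(r·6) = 22600/4640 = 4.8707.
r·6 = ln(4.8707) = 1.5832, so r = 1.5832/6 = 0.26387.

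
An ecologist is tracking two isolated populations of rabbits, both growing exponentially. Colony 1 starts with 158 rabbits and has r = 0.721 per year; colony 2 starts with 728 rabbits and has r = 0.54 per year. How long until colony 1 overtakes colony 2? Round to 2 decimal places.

Set 158·e^(0.721t) = 728·e^(0.54t).
e^((0.721 − 0.54)t) = 728/158 → e^(0.181·t) = 4.6076.
0.181·t = ln(4.6076) = 1.5277, so t = 1.5277/0.181 = 8.4404.

8.44 years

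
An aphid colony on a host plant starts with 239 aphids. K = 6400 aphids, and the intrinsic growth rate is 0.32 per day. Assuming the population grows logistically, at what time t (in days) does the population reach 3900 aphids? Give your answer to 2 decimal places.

11.54 days

A = (K − N₀)/N₀ = (6400 − 239)/239 = 25.778.
Solve 6400/(1 + 25.778·e^(−0.32t)) = 3900: 1 + 25.778·e^(−0.32t) = 1.641, so e^(−0.32t) = 0.0248669.
−0.32·t = ln(0.0248669) = -3.6942, so t = 3.6942/0.32 = 11.544.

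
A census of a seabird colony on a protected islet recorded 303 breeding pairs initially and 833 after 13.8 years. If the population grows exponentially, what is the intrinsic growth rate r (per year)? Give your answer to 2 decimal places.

0.07 per year

From N(t) = N₀·e^(rt): e^(r·13.8) = 833/303 = 2.7492.
r·13.8 = ln(2.7492) = 1.0113, so r = 1.0113/13.8 = 0.073283.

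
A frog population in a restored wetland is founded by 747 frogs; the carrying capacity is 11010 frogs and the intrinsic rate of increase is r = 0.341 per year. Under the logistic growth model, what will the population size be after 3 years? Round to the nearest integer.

1854 frogs

A = (K − N₀)/N₀ = (11010 − 747)/747 = 13.739.
N(t) = K/(1 + A·e^(−rt)) = 11010/(1 + 13.739×e^(−0.341×3)).
e^(−1.023) = 0.35951; denominator = 1 + 13.739×0.35951 = 5.9394.
N = 11010/5.9394 = 1853.74.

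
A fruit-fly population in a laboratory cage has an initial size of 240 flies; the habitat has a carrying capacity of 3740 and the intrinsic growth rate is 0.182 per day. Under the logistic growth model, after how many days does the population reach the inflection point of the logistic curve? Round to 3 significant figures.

Logistic growth is fastest at N = K/2 = 1870.
A = (K − N₀)/N₀ = 14.583. Set K/(1 + A·e^(−rt)) = K/2 → A·e^(−rt) = 1.
e^(−0.182t) = 1/14.583 = 0.0685714, so t = ln(14.583)/0.182 = 2.6799/0.182 = 14.725.

14.7 days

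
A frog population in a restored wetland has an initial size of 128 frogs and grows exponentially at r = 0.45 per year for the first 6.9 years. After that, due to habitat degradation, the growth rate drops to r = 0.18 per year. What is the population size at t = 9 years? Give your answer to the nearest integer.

Phase 1: N(6.9) = 128·e^(0.45×6.9) = 128·e^3.105 = 2855.58.
Phase 2 runs for 9 − 6.9 = 2.1 years at r = 0.18.
N(9) = 2855.58·e^(0.18×2.1) = 2855.58·e^0.378 = 4167.33.

4167 frogs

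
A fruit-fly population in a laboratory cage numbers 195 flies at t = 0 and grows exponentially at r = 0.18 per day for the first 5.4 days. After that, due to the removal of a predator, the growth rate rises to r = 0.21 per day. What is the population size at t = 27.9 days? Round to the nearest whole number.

Phase 1: N(5.4) = 195·e^(0.18×5.4) = 195·e^0.972 = 515.429.
Phase 2 runs for 27.9 − 5.4 = 22.5 days at r = 0.21.
N(27.9) = 515.429·e^(0.21×22.5) = 515.429·e^4.725 = 58104.6.

58105 flies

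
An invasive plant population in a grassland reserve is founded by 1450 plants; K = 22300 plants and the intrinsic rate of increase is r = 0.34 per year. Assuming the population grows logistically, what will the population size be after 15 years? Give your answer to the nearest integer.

A = (K − N₀)/N₀ = (22300 − 1450)/1450 = 14.379.
N(t) = K/(1 + A·e^(−rt)) = 22300/(1 + 14.379×e^(−0.34×15)).
e^(−5.1) = 0.0060967; denominator = 1 + 14.379×0.0060967 = 1.0877.
N = 22300/1.0877 = 20502.6.

20503 plants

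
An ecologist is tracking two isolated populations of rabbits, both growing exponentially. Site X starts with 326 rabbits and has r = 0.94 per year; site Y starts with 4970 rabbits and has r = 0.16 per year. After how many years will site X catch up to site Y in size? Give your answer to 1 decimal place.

3.5 years

Set 326·e^(0.94t) = 4970·e^(0.16t).
e^((0.94 − 0.16)t) = 4970/326 → e^(0.78·t) = 15.245.
0.78·t = ln(15.245) = 2.7243, so t = 2.7243/0.78 = 3.4927.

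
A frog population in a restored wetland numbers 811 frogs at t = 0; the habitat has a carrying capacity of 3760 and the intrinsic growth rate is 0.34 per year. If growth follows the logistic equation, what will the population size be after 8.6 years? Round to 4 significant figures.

3146 frogs

A = (K − N₀)/N₀ = (3760 − 811)/811 = 3.6363.
N(t) = K/(1 + A·e^(−rt)) = 3760/(1 + 3.6363×e^(−0.34×8.6)).
e^(−2.924) = 0.053718; denominator = 1 + 3.6363×0.053718 = 1.1953.
N = 3760/1.1953 = 3145.57.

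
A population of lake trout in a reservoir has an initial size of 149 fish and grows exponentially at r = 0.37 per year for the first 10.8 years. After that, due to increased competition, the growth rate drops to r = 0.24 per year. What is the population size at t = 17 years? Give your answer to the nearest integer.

35880 fish

Phase 1: N(10.8) = 149·e^(0.37×10.8) = 149·e^3.996 = 8102.65.
Phase 2 runs for 17 − 10.8 = 6.2 years at r = 0.24.
N(17) = 8102.65·e^(0.24×6.2) = 8102.65·e^1.488 = 35880.4.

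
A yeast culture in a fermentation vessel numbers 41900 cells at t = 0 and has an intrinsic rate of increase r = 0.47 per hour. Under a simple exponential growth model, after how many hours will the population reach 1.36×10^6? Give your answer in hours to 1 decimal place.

7.4 hours

Set N₀·e^(rt) = 1.36×10^6: e^(0.47·t) = 1.36×10^6/41900 = 32.458.
0.47·t = ln(32.458) = 3.48, so t = 3.48/0.47 = 7.4042.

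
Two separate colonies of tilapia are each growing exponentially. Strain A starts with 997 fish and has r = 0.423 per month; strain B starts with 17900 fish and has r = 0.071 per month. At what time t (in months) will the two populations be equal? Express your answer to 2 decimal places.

8.20 months

Set 997·e^(0.423t) = 17900·e^(0.071t).
e^((0.423 − 0.071)t) = 17900/997 → e^(0.352·t) = 17.954.
0.352·t = ln(17.954) = 2.8878, so t = 2.8878/0.352 = 8.204.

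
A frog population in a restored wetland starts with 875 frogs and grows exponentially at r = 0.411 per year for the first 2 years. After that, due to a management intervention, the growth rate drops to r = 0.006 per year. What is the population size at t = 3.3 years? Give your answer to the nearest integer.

Phase 1: N(2) = 875·e^(0.411×2) = 875·e^0.822 = 1990.66.
Phase 2 runs for 3.3 − 2 = 1.3 years at r = 0.006.
N(3.3) = 1990.66·e^(0.006×1.3) = 1990.66·e^0.0078 = 2006.25.

2006 frogs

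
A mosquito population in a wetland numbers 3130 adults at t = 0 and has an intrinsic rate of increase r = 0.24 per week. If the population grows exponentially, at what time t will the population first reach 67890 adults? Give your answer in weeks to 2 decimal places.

12.82 weeks

Set N₀·e^(rt) = 67890: e^(0.24·t) = 67890/3130 = 21.69.
0.24·t = ln(21.69) = 3.0769, so t = 3.0769/0.24 = 12.82.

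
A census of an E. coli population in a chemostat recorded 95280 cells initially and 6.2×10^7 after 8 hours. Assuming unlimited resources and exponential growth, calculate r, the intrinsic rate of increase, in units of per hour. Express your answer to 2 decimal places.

0.81 per hour

From N(t) = N₀·e^(rt): e^(r·8) = 6.2×10^7/95280 = 650.71.
r·8 = ln(650.71) = 6.4781, so r = 6.4781/8 = 0.80976.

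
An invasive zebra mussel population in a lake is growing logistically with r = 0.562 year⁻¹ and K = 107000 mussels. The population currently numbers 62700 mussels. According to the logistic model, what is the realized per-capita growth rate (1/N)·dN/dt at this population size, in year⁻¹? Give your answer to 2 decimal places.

(1/N)·dN/dt = r(1 − N/K) = 0.562 × (1 − 62700/107000).
= 0.562 × 0.41402 = 0.23268.

0.23 per year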